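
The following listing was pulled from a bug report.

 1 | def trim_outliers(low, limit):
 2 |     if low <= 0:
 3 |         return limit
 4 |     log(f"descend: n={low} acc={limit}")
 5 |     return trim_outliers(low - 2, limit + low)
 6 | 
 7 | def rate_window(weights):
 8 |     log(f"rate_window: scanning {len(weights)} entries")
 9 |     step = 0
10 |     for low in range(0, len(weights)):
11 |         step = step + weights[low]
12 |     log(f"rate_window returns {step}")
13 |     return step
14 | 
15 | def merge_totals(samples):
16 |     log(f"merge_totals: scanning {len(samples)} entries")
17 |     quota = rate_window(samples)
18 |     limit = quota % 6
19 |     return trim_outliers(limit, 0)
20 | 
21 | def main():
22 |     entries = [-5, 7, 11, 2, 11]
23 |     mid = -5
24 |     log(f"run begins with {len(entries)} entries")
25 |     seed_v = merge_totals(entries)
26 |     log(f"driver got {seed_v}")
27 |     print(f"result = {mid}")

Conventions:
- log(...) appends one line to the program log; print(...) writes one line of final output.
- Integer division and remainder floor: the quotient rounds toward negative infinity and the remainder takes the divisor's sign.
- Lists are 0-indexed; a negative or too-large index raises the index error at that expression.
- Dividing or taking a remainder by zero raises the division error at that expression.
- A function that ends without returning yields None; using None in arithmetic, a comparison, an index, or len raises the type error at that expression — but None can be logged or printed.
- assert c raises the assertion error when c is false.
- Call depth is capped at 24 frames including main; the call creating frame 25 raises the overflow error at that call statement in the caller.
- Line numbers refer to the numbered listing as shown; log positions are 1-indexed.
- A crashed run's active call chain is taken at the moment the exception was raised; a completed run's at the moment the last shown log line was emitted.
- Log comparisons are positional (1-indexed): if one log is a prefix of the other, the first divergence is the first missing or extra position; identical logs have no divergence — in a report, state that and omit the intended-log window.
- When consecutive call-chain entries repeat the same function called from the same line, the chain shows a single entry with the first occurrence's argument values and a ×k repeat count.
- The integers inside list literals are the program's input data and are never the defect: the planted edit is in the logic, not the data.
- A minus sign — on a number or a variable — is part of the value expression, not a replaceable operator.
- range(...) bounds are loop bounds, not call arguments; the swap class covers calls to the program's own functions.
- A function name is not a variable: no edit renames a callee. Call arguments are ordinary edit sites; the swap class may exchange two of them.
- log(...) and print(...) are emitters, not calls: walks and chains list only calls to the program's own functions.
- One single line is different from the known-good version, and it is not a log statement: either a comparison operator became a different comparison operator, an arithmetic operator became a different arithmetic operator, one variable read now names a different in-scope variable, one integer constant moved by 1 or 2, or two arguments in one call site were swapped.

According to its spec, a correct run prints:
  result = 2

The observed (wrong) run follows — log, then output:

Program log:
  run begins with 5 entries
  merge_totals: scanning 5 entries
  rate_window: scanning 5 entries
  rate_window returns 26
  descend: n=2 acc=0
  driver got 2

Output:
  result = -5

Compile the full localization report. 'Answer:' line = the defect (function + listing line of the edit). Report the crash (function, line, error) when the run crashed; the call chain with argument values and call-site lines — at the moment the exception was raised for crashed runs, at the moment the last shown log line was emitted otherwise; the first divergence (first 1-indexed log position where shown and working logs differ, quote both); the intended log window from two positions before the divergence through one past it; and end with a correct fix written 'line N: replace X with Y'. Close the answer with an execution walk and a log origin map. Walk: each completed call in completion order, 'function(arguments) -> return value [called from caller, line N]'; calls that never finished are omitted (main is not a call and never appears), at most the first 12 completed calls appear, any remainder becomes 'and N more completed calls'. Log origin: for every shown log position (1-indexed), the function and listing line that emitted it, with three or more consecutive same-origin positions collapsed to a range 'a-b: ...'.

Answer: the defect is in main at line 27.
The tell: Every logged value matches the working version; the printed result is what differs.
Call chain: main.
First divergence: none; the two logs match at every position.
Execution walk:
  rate_window([-5, 7, 11, 2, 11]) -> 26  [called from merge_totals, line 17]
  trim_outliers(0, 2) -> 2  [called from trim_outliers, line 5]
  trim_outliers(2, 0) -> 2  [called from merge_totals, line 19]
  merge_totals([-5, 7, 11, 2, 11]) -> 2  [called from main, line 25]
Log origins:
  1: emitted by main (line 24)
  2: emitted by merge_totals (line 16)
  3: emitted by rate_window (line 8)
  4: emitted by rate_window (line 12)
  5: emitted by trim_outliers (line 4)
  6: emitted by main (line 26)
A correct fix: line 27: replace `mid` with `seed_v`.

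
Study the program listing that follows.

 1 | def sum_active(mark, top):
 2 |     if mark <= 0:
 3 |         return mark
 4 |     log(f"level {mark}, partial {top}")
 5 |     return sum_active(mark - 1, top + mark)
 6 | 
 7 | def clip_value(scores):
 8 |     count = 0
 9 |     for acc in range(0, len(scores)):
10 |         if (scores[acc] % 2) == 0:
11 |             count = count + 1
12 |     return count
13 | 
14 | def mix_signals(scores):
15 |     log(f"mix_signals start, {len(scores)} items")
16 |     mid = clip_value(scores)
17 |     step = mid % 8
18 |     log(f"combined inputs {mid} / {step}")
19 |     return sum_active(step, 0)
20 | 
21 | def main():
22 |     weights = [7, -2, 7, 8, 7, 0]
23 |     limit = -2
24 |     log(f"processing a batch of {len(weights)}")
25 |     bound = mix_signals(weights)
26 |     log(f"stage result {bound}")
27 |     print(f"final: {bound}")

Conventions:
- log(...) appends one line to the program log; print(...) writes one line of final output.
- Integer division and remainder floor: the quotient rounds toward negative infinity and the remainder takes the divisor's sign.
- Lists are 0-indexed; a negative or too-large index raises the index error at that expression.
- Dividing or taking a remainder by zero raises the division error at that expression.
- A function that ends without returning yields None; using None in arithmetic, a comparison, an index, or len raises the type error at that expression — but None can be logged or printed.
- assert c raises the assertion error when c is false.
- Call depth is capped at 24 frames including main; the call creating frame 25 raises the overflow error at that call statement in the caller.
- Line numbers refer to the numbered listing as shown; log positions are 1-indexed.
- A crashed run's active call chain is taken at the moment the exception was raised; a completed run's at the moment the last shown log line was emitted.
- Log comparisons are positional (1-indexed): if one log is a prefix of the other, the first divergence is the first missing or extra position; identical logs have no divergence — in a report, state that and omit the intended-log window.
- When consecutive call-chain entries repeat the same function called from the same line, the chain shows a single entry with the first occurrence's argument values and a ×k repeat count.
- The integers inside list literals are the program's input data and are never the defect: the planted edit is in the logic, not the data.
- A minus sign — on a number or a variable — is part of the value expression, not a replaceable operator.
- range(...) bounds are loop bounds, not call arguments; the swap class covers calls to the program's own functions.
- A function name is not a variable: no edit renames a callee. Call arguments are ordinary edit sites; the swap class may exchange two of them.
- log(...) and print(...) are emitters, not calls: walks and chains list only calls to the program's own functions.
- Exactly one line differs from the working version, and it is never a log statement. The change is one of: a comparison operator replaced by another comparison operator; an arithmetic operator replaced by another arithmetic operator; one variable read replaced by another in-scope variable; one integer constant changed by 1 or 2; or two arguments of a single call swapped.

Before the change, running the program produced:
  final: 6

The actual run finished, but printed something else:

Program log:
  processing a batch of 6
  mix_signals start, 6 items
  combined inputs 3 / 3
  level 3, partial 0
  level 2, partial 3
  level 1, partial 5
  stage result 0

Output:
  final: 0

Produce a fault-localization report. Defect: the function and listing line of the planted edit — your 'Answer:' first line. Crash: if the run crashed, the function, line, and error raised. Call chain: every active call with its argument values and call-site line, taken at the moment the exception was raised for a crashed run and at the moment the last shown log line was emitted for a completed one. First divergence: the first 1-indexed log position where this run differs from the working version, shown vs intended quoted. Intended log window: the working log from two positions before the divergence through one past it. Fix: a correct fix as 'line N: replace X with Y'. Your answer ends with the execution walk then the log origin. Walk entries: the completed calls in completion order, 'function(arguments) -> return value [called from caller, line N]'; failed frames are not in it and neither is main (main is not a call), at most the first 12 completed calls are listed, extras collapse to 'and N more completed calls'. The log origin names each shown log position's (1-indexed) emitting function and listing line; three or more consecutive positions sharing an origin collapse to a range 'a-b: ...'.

Answer: the defect is in sum_active at line 3.
Core observation: Everything matches until log position 7, which reads 'stage result 0' in place of 'stage result 6'.
Call chain: main.
First divergence: position 7; shown 'stage result 0' vs intended 'stage result 6'.
Intended log window:
  5: level 2, partial 3
  6: level 1, partial 5
  7: stage result 6
Execution walk:
  clip_value([7, -2, 7, 8, 7, 0]) -> 3  [called from mix_signals, line 16]
  sum_active(0, 6) -> 0  [called from sum_active, line 5]
  sum_active(1, 5) -> 0  [called from sum_active, line 5]
  sum_active(2, 3) -> 0  [called from sum_active, line 5]
  sum_active(3, 0) -> 0  [called from mix_signals, line 19]
  mix_signals([7, -2, 7, 8, 7, 0]) -> 0  [called from main, line 25]
Log origin:
  1: logged in main at line 24
  2: logged in mix_signals at line 15
  3: logged in mix_signals at line 18
  4-6: logged in sum_active at line 4
  7: logged in main at line 26
A correct fix: line 3: replace `mark` with `top`.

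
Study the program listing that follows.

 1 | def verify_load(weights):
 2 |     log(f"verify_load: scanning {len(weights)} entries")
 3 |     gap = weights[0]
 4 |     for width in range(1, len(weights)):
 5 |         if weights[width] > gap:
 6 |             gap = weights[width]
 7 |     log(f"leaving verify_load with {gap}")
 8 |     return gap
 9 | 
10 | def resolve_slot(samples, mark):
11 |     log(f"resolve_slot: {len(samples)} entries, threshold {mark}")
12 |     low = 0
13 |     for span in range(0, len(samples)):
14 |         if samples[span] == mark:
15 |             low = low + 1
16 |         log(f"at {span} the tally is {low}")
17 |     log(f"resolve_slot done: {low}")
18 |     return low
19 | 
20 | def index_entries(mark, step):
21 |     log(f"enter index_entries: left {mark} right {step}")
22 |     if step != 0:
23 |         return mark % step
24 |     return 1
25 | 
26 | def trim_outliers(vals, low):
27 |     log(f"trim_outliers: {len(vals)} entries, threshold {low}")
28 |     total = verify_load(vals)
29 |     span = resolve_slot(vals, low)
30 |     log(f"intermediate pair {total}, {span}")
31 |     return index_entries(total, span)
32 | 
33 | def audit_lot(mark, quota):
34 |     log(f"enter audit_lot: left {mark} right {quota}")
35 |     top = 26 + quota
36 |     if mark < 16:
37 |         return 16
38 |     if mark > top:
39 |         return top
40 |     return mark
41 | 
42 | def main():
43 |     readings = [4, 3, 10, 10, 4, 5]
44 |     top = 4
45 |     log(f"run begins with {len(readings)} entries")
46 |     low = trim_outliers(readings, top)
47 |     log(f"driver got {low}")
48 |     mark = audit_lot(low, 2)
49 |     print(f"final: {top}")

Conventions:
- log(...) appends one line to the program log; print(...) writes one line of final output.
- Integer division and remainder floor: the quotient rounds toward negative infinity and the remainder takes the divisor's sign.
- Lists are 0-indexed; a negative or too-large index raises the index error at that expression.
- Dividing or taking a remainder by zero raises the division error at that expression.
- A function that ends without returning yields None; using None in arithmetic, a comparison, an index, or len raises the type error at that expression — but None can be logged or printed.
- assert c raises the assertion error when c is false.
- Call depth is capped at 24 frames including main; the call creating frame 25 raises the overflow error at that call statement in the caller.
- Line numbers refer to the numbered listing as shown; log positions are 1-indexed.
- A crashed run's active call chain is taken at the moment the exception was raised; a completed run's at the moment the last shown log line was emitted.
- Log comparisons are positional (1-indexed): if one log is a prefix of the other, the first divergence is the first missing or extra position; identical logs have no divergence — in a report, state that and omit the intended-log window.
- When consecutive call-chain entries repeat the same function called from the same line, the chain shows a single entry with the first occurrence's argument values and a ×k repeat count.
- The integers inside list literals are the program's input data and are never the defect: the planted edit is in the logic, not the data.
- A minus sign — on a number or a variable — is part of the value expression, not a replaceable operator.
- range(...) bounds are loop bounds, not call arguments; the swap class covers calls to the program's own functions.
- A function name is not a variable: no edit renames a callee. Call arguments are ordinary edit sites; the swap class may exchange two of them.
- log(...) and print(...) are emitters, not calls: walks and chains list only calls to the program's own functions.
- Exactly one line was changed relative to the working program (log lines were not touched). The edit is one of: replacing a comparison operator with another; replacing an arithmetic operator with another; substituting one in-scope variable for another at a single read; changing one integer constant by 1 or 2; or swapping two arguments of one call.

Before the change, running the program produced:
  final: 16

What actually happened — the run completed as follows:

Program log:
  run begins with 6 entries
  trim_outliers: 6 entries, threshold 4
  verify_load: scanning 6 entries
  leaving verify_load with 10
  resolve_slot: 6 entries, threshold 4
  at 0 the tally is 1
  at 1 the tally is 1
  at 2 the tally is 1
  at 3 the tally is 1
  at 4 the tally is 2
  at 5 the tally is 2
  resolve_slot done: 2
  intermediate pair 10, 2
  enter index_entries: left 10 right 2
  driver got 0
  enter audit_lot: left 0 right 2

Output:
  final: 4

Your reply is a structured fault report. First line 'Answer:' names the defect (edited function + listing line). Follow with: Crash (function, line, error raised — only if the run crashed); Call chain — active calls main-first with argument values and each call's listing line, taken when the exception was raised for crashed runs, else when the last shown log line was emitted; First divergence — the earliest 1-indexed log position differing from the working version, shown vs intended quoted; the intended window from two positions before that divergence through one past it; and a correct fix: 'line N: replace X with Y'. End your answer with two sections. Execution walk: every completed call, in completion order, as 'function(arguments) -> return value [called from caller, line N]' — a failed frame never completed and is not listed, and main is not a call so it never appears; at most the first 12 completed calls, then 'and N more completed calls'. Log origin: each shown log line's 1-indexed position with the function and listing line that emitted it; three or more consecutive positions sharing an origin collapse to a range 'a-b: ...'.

Answer: the defect is in main at line 49.
Key observation: The two runs log identically and part ways only at the printed values.
Call chain: main -> audit_lot(0, 2) (called at line 48).
First divergence: none (the log streams are identical).
Execution walk:
  verify_load([4, 3, 10, 10, 4, 5]) -> 10  [called from trim_outliers, line 28]
  resolve_slot([4, 3, 10, 10, 4, 5], 4) -> 2  [called from trim_outliers, line 29]
  index_entries(10, 2) -> 0  [called from trim_outliers, line 31]
  trim_outliers([4, 3, 10, 10, 4, 5], 4) -> 0  [called from main, line 46]
  audit_lot(0, 2) -> 16  [called from main, line 48]
Log origins:
  1 — main, line 45
  2 — trim_outliers, line 27
  3 — verify_load, line 2
  4 — verify_load, line 7
  5 — resolve_slot, line 11
  6-11 — resolve_slot, line 16
  12 — resolve_slot, line 17
  13 — trim_outliers, line 30
  14 — index_entries, line 21
  15 — main, line 47
  16 — audit_lot, line 34
A correct fix: line 49: replace `top` with `mark`.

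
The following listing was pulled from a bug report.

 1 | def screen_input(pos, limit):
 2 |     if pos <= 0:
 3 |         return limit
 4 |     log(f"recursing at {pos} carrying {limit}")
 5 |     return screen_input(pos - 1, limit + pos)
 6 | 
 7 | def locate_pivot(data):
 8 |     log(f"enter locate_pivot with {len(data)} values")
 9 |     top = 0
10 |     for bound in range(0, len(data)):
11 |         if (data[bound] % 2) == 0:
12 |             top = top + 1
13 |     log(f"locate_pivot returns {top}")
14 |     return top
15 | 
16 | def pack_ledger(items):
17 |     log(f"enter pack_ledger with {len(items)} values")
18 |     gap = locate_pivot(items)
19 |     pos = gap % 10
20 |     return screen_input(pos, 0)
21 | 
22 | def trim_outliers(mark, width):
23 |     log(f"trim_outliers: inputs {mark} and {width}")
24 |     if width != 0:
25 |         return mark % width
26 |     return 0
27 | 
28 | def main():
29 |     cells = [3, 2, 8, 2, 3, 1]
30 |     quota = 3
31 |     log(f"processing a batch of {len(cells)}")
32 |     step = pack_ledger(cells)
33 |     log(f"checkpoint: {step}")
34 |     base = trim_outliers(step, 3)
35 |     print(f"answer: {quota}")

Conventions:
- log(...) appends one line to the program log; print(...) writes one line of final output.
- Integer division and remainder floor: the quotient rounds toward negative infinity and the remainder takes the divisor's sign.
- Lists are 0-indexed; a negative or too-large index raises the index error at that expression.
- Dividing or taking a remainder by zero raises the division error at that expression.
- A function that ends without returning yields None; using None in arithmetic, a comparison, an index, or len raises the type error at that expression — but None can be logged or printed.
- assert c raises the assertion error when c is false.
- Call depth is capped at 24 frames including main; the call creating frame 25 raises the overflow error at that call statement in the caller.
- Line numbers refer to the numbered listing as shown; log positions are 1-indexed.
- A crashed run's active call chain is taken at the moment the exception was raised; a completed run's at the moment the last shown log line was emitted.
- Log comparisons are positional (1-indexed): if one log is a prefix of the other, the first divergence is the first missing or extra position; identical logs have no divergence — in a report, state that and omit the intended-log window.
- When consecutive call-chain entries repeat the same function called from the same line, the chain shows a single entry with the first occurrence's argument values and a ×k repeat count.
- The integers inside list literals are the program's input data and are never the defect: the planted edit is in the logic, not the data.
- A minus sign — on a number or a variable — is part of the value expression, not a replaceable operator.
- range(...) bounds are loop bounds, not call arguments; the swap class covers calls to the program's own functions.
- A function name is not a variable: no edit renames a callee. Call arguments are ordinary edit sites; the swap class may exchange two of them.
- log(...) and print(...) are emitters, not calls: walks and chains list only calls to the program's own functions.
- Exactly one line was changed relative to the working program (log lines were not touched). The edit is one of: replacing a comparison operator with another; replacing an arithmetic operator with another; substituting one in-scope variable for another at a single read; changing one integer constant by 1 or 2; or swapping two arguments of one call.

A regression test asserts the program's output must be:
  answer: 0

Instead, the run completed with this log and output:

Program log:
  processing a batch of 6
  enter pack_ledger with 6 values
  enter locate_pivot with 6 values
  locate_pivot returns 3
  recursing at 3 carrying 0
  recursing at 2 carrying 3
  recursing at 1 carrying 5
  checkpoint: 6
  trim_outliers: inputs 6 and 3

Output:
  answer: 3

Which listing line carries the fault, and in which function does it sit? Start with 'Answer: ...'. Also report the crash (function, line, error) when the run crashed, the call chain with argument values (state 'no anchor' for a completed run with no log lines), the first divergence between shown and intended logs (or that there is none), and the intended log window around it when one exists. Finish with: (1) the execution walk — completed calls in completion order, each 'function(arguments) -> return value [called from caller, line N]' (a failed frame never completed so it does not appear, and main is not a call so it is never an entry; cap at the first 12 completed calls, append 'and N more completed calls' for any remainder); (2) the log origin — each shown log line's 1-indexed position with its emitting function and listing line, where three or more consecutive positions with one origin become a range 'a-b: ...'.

Answer: the defect is in main at line 35.
Core observation: Log streams are identical — the defect surfaces only in the printed output.
Call chain: main -> trim_outliers(6, 3) (called at line 34).
First divergence: there is none — every log position agrees.
Execution walk:
  locate_pivot([3, 2, 8, 2, 3, 1]) -> 3  [called from pack_ledger, line 18]
  screen_input(0, 6) -> 6  [called from screen_input, line 5]
  screen_input(1, 5) -> 6  [called from screen_input, line 5]
  screen_input(2, 3) -> 6  [called from screen_input, line 5]
  screen_input(3, 0) -> 6  [called from pack_ledger, line 20]
  pack_ledger([3, 2, 8, 2, 3, 1]) -> 6  [called from main, line 32]
  trim_outliers(6, 3) -> 0  [called from main, line 34]
Log origin:
  1: from main, line 31
  2: from pack_ledger, line 17
  3: from locate_pivot, line 8
  4: from locate_pivot, line 13
  5-7: from screen_input, line 4
  8: from main, line 33
  9: from trim_outliers, line 23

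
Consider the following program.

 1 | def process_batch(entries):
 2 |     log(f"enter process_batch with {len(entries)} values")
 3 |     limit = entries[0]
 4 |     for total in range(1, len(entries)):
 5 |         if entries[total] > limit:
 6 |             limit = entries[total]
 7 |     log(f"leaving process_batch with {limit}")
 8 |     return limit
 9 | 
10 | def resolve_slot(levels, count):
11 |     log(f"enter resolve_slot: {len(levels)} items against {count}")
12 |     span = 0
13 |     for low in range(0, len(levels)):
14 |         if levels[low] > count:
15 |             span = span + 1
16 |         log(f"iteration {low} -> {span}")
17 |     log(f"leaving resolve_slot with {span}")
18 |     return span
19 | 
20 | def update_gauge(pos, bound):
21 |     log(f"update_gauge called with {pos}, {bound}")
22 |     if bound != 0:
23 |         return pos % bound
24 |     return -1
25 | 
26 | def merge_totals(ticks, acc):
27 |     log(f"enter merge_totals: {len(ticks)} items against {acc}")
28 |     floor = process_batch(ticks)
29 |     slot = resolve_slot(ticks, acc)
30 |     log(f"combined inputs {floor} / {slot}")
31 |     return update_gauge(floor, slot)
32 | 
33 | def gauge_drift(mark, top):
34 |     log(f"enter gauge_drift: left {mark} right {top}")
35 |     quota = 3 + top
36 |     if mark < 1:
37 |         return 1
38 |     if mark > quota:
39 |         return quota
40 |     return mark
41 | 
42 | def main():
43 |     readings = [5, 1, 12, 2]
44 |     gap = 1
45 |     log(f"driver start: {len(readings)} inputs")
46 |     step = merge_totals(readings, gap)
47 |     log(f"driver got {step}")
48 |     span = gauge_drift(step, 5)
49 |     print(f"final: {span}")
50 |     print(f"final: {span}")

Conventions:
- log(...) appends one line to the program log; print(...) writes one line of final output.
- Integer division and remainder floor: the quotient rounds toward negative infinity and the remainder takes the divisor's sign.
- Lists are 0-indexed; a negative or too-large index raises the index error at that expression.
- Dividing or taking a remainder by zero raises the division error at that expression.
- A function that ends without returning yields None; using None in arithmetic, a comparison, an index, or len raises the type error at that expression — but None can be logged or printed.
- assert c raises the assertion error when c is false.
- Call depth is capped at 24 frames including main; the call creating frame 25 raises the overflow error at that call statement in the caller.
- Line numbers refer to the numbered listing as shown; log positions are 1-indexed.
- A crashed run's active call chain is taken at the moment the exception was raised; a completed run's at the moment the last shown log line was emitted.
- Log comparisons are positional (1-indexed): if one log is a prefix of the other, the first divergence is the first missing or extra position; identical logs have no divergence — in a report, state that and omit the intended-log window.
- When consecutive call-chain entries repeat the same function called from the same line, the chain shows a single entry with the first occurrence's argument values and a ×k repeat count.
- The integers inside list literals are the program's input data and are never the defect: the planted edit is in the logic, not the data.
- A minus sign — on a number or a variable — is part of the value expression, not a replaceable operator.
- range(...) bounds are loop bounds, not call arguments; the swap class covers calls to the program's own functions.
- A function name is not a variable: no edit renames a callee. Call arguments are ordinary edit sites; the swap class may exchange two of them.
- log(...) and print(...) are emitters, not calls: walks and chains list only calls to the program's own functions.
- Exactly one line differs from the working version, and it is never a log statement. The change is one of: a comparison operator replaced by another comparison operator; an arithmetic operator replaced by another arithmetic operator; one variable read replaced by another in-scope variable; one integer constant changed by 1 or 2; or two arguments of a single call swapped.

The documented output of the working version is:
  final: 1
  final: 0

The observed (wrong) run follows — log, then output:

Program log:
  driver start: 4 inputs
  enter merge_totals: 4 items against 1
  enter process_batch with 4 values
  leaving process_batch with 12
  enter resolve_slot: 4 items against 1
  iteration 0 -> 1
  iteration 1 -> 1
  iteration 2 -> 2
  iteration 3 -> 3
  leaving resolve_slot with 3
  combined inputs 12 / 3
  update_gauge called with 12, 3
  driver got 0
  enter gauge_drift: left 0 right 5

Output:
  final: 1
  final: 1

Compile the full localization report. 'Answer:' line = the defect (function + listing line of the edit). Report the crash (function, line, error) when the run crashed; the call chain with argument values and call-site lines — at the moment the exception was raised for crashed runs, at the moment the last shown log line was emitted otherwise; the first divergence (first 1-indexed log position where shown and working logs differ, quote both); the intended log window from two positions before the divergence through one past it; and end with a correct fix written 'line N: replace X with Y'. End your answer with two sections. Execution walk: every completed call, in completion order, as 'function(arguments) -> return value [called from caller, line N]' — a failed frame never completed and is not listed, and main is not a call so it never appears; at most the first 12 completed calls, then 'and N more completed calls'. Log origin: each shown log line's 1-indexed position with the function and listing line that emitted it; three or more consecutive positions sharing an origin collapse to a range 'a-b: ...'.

Answer: the defect is in main at line 50.
Key fact: Log streams are identical — the defect surfaces only in the printed output.
Call chain: main -> gauge_drift(0, 5) (called at line 48).
First divergence: there is none — every log position agrees.
Execution walk:
  process_batch([5, 1, 12, 2]) -> 12  [called from merge_totals, line 28]
  resolve_slot([5, 1, 12, 2], 1) -> 3  [called from merge_totals, line 29]
  update_gauge(12, 3) -> 0  [called from merge_totals, line 31]
  merge_totals([5, 1, 12, 2], 1) -> 0  [called from main, line 46]
  gauge_drift(0, 5) -> 1  [called from main, line 48]
Log origin:
  1: from main, line 45
  2: from merge_totals, line 27
  3: from process_batch, line 2
  4: from process_batch, line 7
  5: from resolve_slot, line 11
  6-9: from resolve_slot, line 16
  10: from resolve_slot, line 17
  11: from merge_totals, line 30
  12: from update_gauge, line 21
  13: from main, line 47
  14: from gauge_drift, line 34
A correct fix: line 50: replace `span` with `step`.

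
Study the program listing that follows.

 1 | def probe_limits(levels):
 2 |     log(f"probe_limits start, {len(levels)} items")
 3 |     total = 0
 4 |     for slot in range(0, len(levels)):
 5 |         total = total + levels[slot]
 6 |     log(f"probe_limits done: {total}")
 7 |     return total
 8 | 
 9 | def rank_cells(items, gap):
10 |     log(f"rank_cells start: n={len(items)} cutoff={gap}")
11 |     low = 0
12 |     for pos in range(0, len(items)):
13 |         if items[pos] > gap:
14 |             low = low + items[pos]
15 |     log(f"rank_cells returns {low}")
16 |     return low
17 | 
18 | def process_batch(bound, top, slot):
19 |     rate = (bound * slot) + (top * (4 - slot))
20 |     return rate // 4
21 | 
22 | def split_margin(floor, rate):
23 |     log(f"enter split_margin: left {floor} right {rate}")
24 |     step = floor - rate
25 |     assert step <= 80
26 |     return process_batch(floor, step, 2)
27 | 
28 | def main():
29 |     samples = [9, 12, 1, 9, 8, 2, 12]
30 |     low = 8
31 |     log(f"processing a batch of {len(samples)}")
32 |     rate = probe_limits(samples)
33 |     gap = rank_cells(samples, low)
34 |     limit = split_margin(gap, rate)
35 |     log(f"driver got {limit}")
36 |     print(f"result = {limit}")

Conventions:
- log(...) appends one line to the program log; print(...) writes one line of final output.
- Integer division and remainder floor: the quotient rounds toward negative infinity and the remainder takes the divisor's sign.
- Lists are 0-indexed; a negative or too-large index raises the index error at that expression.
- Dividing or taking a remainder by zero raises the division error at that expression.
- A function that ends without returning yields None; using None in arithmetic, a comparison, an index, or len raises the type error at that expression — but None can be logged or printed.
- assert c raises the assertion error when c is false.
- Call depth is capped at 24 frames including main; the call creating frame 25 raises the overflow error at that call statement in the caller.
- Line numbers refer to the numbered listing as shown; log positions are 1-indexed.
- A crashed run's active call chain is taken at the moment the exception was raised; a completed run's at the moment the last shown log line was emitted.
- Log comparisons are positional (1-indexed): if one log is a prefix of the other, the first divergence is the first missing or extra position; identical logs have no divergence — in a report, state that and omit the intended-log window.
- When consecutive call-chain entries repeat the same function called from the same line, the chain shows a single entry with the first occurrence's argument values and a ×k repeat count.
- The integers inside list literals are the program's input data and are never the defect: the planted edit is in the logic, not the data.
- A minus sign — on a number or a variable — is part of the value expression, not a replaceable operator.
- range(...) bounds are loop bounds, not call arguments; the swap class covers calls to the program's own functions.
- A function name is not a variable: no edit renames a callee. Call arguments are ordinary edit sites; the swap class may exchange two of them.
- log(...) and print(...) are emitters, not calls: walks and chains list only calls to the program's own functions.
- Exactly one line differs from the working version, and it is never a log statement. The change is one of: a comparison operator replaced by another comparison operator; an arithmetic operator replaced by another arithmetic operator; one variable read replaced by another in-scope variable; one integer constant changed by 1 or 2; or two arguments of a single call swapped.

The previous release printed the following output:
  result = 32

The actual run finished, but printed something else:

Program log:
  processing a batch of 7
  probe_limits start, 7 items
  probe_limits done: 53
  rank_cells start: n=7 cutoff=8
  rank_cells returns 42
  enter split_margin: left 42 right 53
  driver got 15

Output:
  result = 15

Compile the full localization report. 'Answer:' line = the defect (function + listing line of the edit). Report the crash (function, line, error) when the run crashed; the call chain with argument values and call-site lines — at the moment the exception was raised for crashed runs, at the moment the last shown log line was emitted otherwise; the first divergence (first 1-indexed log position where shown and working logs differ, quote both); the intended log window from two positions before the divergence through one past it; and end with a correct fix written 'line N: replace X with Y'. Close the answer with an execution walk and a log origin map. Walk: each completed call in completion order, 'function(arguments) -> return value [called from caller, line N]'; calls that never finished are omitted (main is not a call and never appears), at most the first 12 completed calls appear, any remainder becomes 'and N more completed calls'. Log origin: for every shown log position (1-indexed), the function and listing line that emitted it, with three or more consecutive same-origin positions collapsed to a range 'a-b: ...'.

Answer: the defect is in main at line 34.
Key observation: Everything matches until log position 6, which reads 'enter split_margin: left 42 right 53' in place of 'enter split_margin: left 53 right 42'.
Call chain: main.
First divergence: position 6 — shown 'enter split_margin: left 42 right 53', intended 'enter split_margin: left 53 right 42'.
Intended log window:
  4: rank_cells start: n=7 cutoff=8
  5: rank_cells returns 42
  6: enter split_margin: left 53 right 42
  7: driver got 32
Execution walk:
  probe_limits([9, 12, 1, 9, 8, 2, 12]) -> 53  [called from main, line 32]
  rank_cells([9, 12, 1, 9, 8, 2, 12], 8) -> 42  [called from main, line 33]
  process_batch(42, -11, 2) -> 15  [called from split_margin, line 26]
  split_margin(42, 53) -> 15  [called from main, line 34]
Log origin:
  1 — main, line 31
  2 — probe_limits, line 2
  3 — probe_limits, line 6
  4 — rank_cells, line 10
  5 — rank_cells, line 15
  6 — split_margin, line 23
  7 — main, line 35
A correct fix: line 34: replace `split_margin(gap, rate)` with `split_margin(rate, gap)`.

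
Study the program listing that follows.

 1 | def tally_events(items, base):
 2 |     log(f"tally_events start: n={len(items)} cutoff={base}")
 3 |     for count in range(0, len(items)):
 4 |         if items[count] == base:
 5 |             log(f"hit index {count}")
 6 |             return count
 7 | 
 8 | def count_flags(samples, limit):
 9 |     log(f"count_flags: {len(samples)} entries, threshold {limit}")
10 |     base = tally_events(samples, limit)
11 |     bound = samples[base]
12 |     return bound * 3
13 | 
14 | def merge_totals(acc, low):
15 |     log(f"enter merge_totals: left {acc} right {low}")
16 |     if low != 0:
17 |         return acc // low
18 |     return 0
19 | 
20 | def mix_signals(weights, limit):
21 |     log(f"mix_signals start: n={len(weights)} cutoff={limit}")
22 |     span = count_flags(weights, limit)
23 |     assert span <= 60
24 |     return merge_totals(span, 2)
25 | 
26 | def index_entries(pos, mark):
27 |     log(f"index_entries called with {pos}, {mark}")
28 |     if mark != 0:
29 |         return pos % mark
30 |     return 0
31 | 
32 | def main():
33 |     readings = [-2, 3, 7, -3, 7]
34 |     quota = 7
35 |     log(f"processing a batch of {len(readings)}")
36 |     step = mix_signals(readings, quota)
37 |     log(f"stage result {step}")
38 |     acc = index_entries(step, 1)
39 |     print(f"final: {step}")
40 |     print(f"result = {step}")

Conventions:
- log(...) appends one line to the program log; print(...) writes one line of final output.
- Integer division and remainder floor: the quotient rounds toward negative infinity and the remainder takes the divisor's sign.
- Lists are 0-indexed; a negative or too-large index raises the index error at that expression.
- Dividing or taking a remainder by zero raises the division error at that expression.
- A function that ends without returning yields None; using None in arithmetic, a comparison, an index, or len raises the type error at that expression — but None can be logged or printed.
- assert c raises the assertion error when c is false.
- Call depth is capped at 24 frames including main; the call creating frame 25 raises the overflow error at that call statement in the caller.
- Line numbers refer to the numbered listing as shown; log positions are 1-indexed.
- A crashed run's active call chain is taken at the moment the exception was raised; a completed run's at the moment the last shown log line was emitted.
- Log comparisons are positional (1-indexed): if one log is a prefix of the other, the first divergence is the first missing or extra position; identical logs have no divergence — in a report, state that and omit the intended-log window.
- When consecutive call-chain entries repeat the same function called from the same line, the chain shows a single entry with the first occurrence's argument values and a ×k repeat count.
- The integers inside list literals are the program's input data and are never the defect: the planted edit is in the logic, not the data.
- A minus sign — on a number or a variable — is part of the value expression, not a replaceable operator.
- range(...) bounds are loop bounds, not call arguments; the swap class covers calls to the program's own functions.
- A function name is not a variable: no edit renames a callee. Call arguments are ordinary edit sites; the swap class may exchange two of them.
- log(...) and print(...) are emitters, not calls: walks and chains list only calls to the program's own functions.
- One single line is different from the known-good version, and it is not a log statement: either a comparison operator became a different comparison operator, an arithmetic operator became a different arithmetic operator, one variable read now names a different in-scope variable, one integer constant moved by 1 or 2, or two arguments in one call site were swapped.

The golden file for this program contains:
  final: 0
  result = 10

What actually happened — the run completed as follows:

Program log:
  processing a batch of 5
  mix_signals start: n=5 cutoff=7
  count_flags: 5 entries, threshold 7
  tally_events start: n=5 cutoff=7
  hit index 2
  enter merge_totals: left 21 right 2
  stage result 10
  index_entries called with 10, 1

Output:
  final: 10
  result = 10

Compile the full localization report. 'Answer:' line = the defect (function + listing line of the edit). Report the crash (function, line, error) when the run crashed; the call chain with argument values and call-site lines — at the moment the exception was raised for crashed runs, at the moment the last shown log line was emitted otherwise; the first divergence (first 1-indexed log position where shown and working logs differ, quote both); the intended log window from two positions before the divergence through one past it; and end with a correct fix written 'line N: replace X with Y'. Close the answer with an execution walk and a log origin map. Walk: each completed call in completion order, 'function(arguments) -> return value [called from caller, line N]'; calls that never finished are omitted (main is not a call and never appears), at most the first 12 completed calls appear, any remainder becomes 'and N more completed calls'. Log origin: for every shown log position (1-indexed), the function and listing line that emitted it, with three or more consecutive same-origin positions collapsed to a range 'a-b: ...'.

Answer: the defect is in main at line 39.
The tell: Log streams are identical — the defect surfaces only in the printed output.
Call chain: main -> index_entries(10, 1) (called at line 38).
First divergence: there is none — every log position agrees.
Execution walk:
  tally_events([-2, 3, 7, -3, 7], 7) -> 2  [called from count_flags, line 10]
  count_flags([-2, 3, 7, -3, 7], 7) -> 21  [called from mix_signals, line 22]
  merge_totals(21, 2) -> 10  [called from mix_signals, line 24]
  mix_signals([-2, 3, 7, -3, 7], 7) -> 10  [called from main, line 36]
  index_entries(10, 1) -> 0  [called from main, line 38]
Log origins:
  1: from main, line 35
  2: from mix_signals, line 21
  3: from count_flags, line 9
  4: from tally_events, line 2
  5: from tally_events, line 5
  6: from merge_totals, line 15
  7: from main, line 37
  8: from index_entries, line 27
A correct fix: line 39: replace `step` with `acc`.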